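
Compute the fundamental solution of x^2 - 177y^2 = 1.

(x, y) = (62423, 4692)

First expand sqrt(177) as a continued fraction. With x_i = (sqrt(177) + m_i)/d_i and (m_0, d_0) = (0, 1): a_0 = floor(sqrt(177)) = 13, since 13^2 = 169 <= 177 < 196 = 14^2.
Iterate m_{i+1} = d_i*a_i - m_i, d_{i+1} = (177 - m_{i+1}^2)/d_i, a_{i+1} = floor((a_0 + m_{i+1})/d_{i+1}):
  m_1 = 1*13 - 0 = 13, d_1 = (177 - 13^2)/1 = 8/1 = 8, a_1 = floor((13 + 13)/8) = 3.
  m_2 = 8*3 - 13 = 11, d_2 = (177 - 11^2)/8 = 56/8 = 7, a_2 = floor((13 + 11)/7) = 3.
  m_3 = 7*3 - 11 = 10, d_3 = (177 - 10^2)/7 = 77/7 = 11, a_3 = floor((13 + 10)/11) = 2.
  m_4 = 11*2 - 10 = 12, d_4 = (177 - 12^2)/11 = 33/11 = 3, a_4 = floor((13 + 12)/3) = 8.
  m_5 = 3*8 - 12 = 12, d_5 = (177 - 12^2)/3 = 33/3 = 11, a_5 = floor((13 + 12)/11) = 2.
  m_6 = 11*2 - 12 = 10, d_6 = (177 - 10^2)/11 = 77/11 = 7, a_6 = floor((13 + 10)/7) = 3.
  m_7 = 7*3 - 10 = 11, d_7 = (177 - 11^2)/7 = 56/7 = 8, a_7 = floor((13 + 11)/8) = 3.
  m_8 = 8*3 - 11 = 13, d_8 = (177 - 13^2)/8 = 8/8 = 1, a_8 = floor((13 + 13)/1) = 26.
  m_9 = 1*26 - 13 = 13, d_9 = (177 - 13^2)/1 = 8/1 = 8: (m_9, d_9) = (m_1, d_1) = (13, 8), so from here the quotients repeat a_1, ..., a_8; the period length is 8.
So sqrt(177) = [13; (3, 3, 2, 8, 2, 3, 3, 26)] with period length k = 8.
k is even, so the fundamental solution of x^2 - 177y^2 = 1 is (p_{k-1}, q_{k-1}) = (p_7, q_7); compute convergents through index 7.
Convergents (p_i = a_i*p_{i-1} + p_{i-2}, q_i = a_i*q_{i-1} + q_{i-2} with p_{-2}=0, p_{-1}=1, q_{-2}=1, q_{-1}=0):
  i=0: a_0=13, p_0 = 13*1 + 0 = 13, q_0 = 13*0 + 1 = 1.
  i=1: a_1=3, p_1 = 3*13 + 1 = 40, q_1 = 3*1 + 0 = 3.
  i=2: a_2=3, p_2 = 3*40 + 13 = 133, q_2 = 3*3 + 1 = 10.
  i=3: a_3=2, p_3 = 2*133 + 40 = 306, q_3 = 2*10 + 3 = 23.
  i=4: a_4=8, p_4 = 8*306 + 133 = 2581, q_4 = 8*23 + 10 = 194.
  i=5: a_5=2, p_5 = 2*2581 + 306 = 5468, q_5 = 2*194 + 23 = 411.
  i=6: a_6=3, p_6 = 3*5468 + 2581 = 18985, q_6 = 3*411 + 194 = 1427.
  i=7: a_7=3, p_7 = 3*18985 + 5468 = 62423, q_7 = 3*1427 + 411 = 4692.
Check: 62423^2 - 177*4692^2 = 3896630929 - 3896630928 = 1, so (x, y) = (62423, 4692) solves the equation, and by the theorem it is the least positive solution.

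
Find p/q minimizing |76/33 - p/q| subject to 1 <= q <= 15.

Expand x = 76/33 as a continued fraction with the Euclidean algorithm:
  76 = 2*33 + 10, so a_0 = 2.
  33 = 3*10 + 3, so a_1 = 3.
  10 = 3*3 + 1, so a_2 = 3.
  3 = 3*1 + 0, so a_3 = 3.
so x = [2; 3, 3, 3].
Convergents (p_i = a_i*p_{i-1} + p_{i-2}, q_i = a_i*q_{i-1} + q_{i-2} with p_{-2}=0, p_{-1}=1, q_{-2}=1, q_{-1}=0), until the denominator exceeds 15:
  i=0: a_0=2, p_0 = 2*1 + 0 = 2, q_0 = 2*0 + 1 = 1.
  i=1: a_1=3, p_1 = 3*2 + 1 = 7, q_1 = 3*1 + 0 = 3.
  i=2: a_2=3, p_2 = 3*7 + 2 = 23, q_2 = 3*3 + 1 = 10.
  i=3: a_3=3, p_3 = 3*23 + 7 = 76, q_3 = 3*10 + 3 = 33.
q_3 = 33 > 15, so the last convergent with denominator <= 15 is p_2/q_2 = 23/10.
The closest fraction with denominator <= 15 is either p_2/q_2 or the intermediate fraction (k*p_2 + p_1)/(k*q_2 + q_1) with the largest k >= 1 whose denominator stays <= 15; these approach x as k grows, and every other convergent or intermediate fraction in range is farther away.
Largest k: floor((15 - q_1)/q_2) = floor((15 - 3)/10) = 1.
That gives (1*23 + 7)/(1*10 + 3) = 30/13.
Compare the errors: |x - 23/10| = |76*10 - 23*33|/(33*10) = 1/330, and |x - 30/13| = |76*13 - 30*33|/(33*13) = 2/429.
Cross-multiplying, 1*429 = 429 < 660 = 2*330, so 1/330 is smaller: the convergent 23/10 is closer to x than 30/13.

23/10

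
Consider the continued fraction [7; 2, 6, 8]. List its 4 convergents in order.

Using the convergent recurrence p_i = a_i*p_{i-1} + p_{i-2}, q_i = a_i*q_{i-1} + q_{i-2} with p_{-2}=0, p_{-1}=1, q_{-2}=1, q_{-1}=0:
  i=0: a_0=7, p_0 = 7*1 + 0 = 7, q_0 = 7*0 + 1 = 1.
  i=1: a_1=2, p_1 = 2*7 + 1 = 15, q_1 = 2*1 + 0 = 2.
  i=2: a_2=6, p_2 = 6*15 + 7 = 97, q_2 = 6*2 + 1 = 13.
  i=3: a_3=8, p_3 = 8*97 + 15 = 791, q_3 = 8*13 + 2 = 106.

7/1, 15/2, 97/13, 791/106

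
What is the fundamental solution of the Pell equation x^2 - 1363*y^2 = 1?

(x, y) = (3451726, 93495)

First expand sqrt(1363) as a continued fraction. With x_i = (sqrt(1363) + m_i)/d_i and (m_0, d_0) = (0, 1): a_0 = floor(sqrt(1363)) = 36, since 36^2 = 1296 <= 1363 < 1369 = 37^2.
Iterate m_{i+1} = d_i*a_i - m_i, d_{i+1} = (1363 - m_{i+1}^2)/d_i, a_{i+1} = floor((a_0 + m_{i+1})/d_{i+1}):
  m_1 = 1*36 - 0 = 36, d_1 = (1363 - 36^2)/1 = 67/1 = 67, a_1 = floor((36 + 36)/67) = 1.
  m_2 = 67*1 - 36 = 31, d_2 = (1363 - 31^2)/67 = 402/67 = 6, a_2 = floor((36 + 31)/6) = 11.
  m_3 = 6*11 - 31 = 35, d_3 = (1363 - 35^2)/6 = 138/6 = 23, a_3 = floor((36 + 35)/23) = 3.
  m_4 = 23*3 - 35 = 34, d_4 = (1363 - 34^2)/23 = 207/23 = 9, a_4 = floor((36 + 34)/9) = 7.
  m_5 = 9*7 - 34 = 29, d_5 = (1363 - 29^2)/9 = 522/9 = 58, a_5 = floor((36 + 29)/58) = 1.
  m_6 = 58*1 - 29 = 29, d_6 = (1363 - 29^2)/58 = 522/58 = 9, a_6 = floor((36 + 29)/9) = 7.
  m_7 = 9*7 - 29 = 34, d_7 = (1363 - 34^2)/9 = 207/9 = 23, a_7 = floor((36 + 34)/23) = 3.
  m_8 = 23*3 - 34 = 35, d_8 = (1363 - 35^2)/23 = 138/23 = 6, a_8 = floor((36 + 35)/6) = 11.
  m_9 = 6*11 - 35 = 31, d_9 = (1363 - 31^2)/6 = 402/6 = 67, a_9 = floor((36 + 31)/67) = 1.
  m_10 = 67*1 - 31 = 36, d_10 = (1363 - 36^2)/67 = 67/67 = 1, a_10 = floor((36 + 36)/1) = 72.
  m_11 = 1*72 - 36 = 36, d_11 = (1363 - 36^2)/1 = 67/1 = 67: (m_11, d_11) = (m_1, d_1) = (36, 67), so from here the quotients repeat a_1, ..., a_10; the period length is 10.
So sqrt(1363) = [36; (1, 11, 3, 7, 1, 7, 3, 11, 1, 72)] with period length k = 10.
k is even, so the fundamental solution of x^2 - 1363y^2 = 1 is (p_{k-1}, q_{k-1}) = (p_9, q_9); compute convergents through index 9.
Convergents (p_i = a_i*p_{i-1} + p_{i-2}, q_i = a_i*q_{i-1} + q_{i-2} with p_{-2}=0, p_{-1}=1, q_{-2}=1, q_{-1}=0):
  i=0: a_0=36, p_0 = 36*1 + 0 = 36, q_0 = 36*0 + 1 = 1.
  i=1: a_1=1, p_1 = 1*36 + 1 = 37, q_1 = 1*1 + 0 = 1.
  i=2: a_2=11, p_2 = 11*37 + 36 = 443, q_2 = 11*1 + 1 = 12.
  i=3: a_3=3, p_3 = 3*443 + 37 = 1366, q_3 = 3*12 + 1 = 37.
  i=4: a_4=7, p_4 = 7*1366 + 443 = 10005, q_4 = 7*37 + 12 = 271.
  i=5: a_5=1, p_5 = 1*10005 + 1366 = 11371, q_5 = 1*271 + 37 = 308.
  i=6: a_6=7, p_6 = 7*11371 + 10005 = 89602, q_6 = 7*308 + 271 = 2427.
  i=7: a_7=3, p_7 = 3*89602 + 11371 = 280177, q_7 = 3*2427 + 308 = 7589.
  i=8: a_8=11, p_8 = 11*280177 + 89602 = 3171549, q_8 = 11*7589 + 2427 = 85906.
  i=9: a_9=1, p_9 = 1*3171549 + 280177 = 3451726, q_9 = 1*85906 + 7589 = 93495.
Check: 3451726^2 - 1363*93495^2 = 11914412379076 - 11914412379075 = 1, so (x, y) = (3451726, 93495) solves the equation, and by the theorem it is the least positive solution.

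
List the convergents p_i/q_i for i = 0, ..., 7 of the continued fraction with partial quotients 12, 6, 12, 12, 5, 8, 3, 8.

Using the convergent recurrence p_i = a_i*p_{i-1} + p_{i-2}, q_i = a_i*q_{i-1} + q_{i-2} with p_{-2}=0, p_{-1}=1, q_{-2}=1, q_{-1}=0:
  i=0: a_0=12, p_0 = 12*1 + 0 = 12, q_0 = 12*0 + 1 = 1.
  i=1: a_1=6, p_1 = 6*12 + 1 = 73, q_1 = 6*1 + 0 = 6.
  i=2: a_2=12, p_2 = 12*73 + 12 = 888, q_2 = 12*6 + 1 = 73.
  i=3: a_3=12, p_3 = 12*888 + 73 = 10729, q_3 = 12*73 + 6 = 882.
  i=4: a_4=5, p_4 = 5*10729 + 888 = 54533, q_4 = 5*882 + 73 = 4483.
  i=5: a_5=8, p_5 = 8*54533 + 10729 = 446993, q_5 = 8*4483 + 882 = 36746.
  i=6: a_6=3, p_6 = 3*446993 + 54533 = 1395512, q_6 = 3*36746 + 4483 = 114721.
  i=7: a_7=8, p_7 = 8*1395512 + 446993 = 11611089, q_7 = 8*114721 + 36746 = 954514.

12/1, 73/6, 888/73, 10729/882, 54533/4483, 446993/36746, 1395512/114721, 11611089/954514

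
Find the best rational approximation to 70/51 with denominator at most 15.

11/8

Expand x = 70/51 as a continued fraction with the Euclidean algorithm:
  70 = 1*51 + 19, so a_0 = 1.
  51 = 2*19 + 13, so a_1 = 2.
  19 = 1*13 + 6, so a_2 = 1.
  13 = 2*6 + 1, so a_3 = 2.
  6 = 6*1 + 0, so a_4 = 6.
so x = [1; 2, 1, 2, 6].
Convergents (p_i = a_i*p_{i-1} + p_{i-2}, q_i = a_i*q_{i-1} + q_{i-2} with p_{-2}=0, p_{-1}=1, q_{-2}=1, q_{-1}=0), until the denominator exceeds 15:
  i=0: a_0=1, p_0 = 1*1 + 0 = 1, q_0 = 1*0 + 1 = 1.
  i=1: a_1=2, p_1 = 2*1 + 1 = 3, q_1 = 2*1 + 0 = 2.
  i=2: a_2=1, p_2 = 1*3 + 1 = 4, q_2 = 1*2 + 1 = 3.
  i=3: a_3=2, p_3 = 2*4 + 3 = 11, q_3 = 2*3 + 2 = 8.
  i=4: a_4=6, p_4 = 6*11 + 4 = 70, q_4 = 6*8 + 3 = 51.
q_4 = 51 > 15, so the last convergent with denominator <= 15 is p_3/q_3 = 11/8.
The closest fraction with denominator <= 15 is either p_3/q_3 or the intermediate fraction (k*p_3 + p_2)/(k*q_3 + q_2) with the largest k >= 1 whose denominator stays <= 15; these approach x as k grows, and every other convergent or intermediate fraction in range is farther away.
Largest k: floor((15 - q_2)/q_3) = floor((15 - 3)/8) = 1.
That gives (1*11 + 4)/(1*8 + 3) = 15/11.
Compare the errors: |x - 11/8| = |70*8 - 11*51|/(51*8) = 1/408, and |x - 15/11| = |70*11 - 15*51|/(51*11) = 5/561.
Cross-multiplying, 1*561 = 561 < 2040 = 5*408, so 1/408 is smaller: the convergent 11/8 is closer to x than 15/11.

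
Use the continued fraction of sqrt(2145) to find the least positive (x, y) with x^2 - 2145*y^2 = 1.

(x, y) = (28159, 608)

First expand sqrt(2145) as a continued fraction. With x_i = (sqrt(2145) + m_i)/d_i and (m_0, d_0) = (0, 1): a_0 = floor(sqrt(2145)) = 46, since 46^2 = 2116 <= 2145 < 2209 = 47^2.
Iterate m_{i+1} = d_i*a_i - m_i, d_{i+1} = (2145 - m_{i+1}^2)/d_i, a_{i+1} = floor((a_0 + m_{i+1})/d_{i+1}):
  m_1 = 1*46 - 0 = 46, d_1 = (2145 - 46^2)/1 = 29/1 = 29, a_1 = floor((46 + 46)/29) = 3.
  m_2 = 29*3 - 46 = 41, d_2 = (2145 - 41^2)/29 = 464/29 = 16, a_2 = floor((46 + 41)/16) = 5.
  m_3 = 16*5 - 41 = 39, d_3 = (2145 - 39^2)/16 = 624/16 = 39, a_3 = floor((46 + 39)/39) = 2.
  m_4 = 39*2 - 39 = 39, d_4 = (2145 - 39^2)/39 = 624/39 = 16, a_4 = floor((46 + 39)/16) = 5.
  m_5 = 16*5 - 39 = 41, d_5 = (2145 - 41^2)/16 = 464/16 = 29, a_5 = floor((46 + 41)/29) = 3.
  m_6 = 29*3 - 41 = 46, d_6 = (2145 - 46^2)/29 = 29/29 = 1, a_6 = floor((46 + 46)/1) = 92.
  m_7 = 1*92 - 46 = 46, d_7 = (2145 - 46^2)/1 = 29/1 = 29: (m_7, d_7) = (m_1, d_1) = (46, 29), so from here the quotients repeat a_1, ..., a_6; the period length is 6.
So sqrt(2145) = [46; (3, 5, 2, 5, 3, 92)] with period length k = 6.
k is even, so the fundamental solution of x^2 - 2145y^2 = 1 is (p_{k-1}, q_{k-1}) = (p_5, q_5); compute convergents through index 5.
Convergents (p_i = a_i*p_{i-1} + p_{i-2}, q_i = a_i*q_{i-1} + q_{i-2} with p_{-2}=0, p_{-1}=1, q_{-2}=1, q_{-1}=0):
  i=0: a_0=46, p_0 = 46*1 + 0 = 46, q_0 = 46*0 + 1 = 1.
  i=1: a_1=3, p_1 = 3*46 + 1 = 139, q_1 = 3*1 + 0 = 3.
  i=2: a_2=5, p_2 = 5*139 + 46 = 741, q_2 = 5*3 + 1 = 16.
  i=3: a_3=2, p_3 = 2*741 + 139 = 1621, q_3 = 2*16 + 3 = 35.
  i=4: a_4=5, p_4 = 5*1621 + 741 = 8846, q_4 = 5*35 + 16 = 191.
  i=5: a_5=3, p_5 = 3*8846 + 1621 = 28159, q_5 = 3*191 + 35 = 608.
Check: 28159^2 - 2145*608^2 = 792929281 - 792929280 = 1, so (x, y) = (28159, 608) solves the equation, and by the theorem it is the least positive solution.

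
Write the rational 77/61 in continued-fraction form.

Run the Euclidean algorithm on 77 and 61; the successive quotients are the partial quotients a_0, a_1, ... (each step inverts the fractional part left over by the previous one):
  77 = 1*61 + 16, so a_0 = 1.
  61 = 3*16 + 13, so a_1 = 3.
  16 = 1*13 + 3, so a_2 = 1.
  13 = 4*3 + 1, so a_3 = 4.
  3 = 3*1 + 0, so a_4 = 3.
The remainder reaches 0 after 5 divisions, so the expansion has 5 partial quotients, read off in order.

[1; 3, 1, 4, 3]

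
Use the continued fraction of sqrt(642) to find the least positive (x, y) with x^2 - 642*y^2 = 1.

First expand sqrt(642) as a continued fraction. With x_i = (sqrt(642) + m_i)/d_i and (m_0, d_0) = (0, 1): a_0 = floor(sqrt(642)) = 25, since 25^2 = 625 <= 642 < 676 = 26^2.
Iterate m_{i+1} = d_i*a_i - m_i, d_{i+1} = (642 - m_{i+1}^2)/d_i, a_{i+1} = floor((a_0 + m_{i+1})/d_{i+1}):
  m_1 = 1*25 - 0 = 25, d_1 = (642 - 25^2)/1 = 17/1 = 17, a_1 = floor((25 + 25)/17) = 2.
  m_2 = 17*2 - 25 = 9, d_2 = (642 - 9^2)/17 = 561/17 = 33, a_2 = floor((25 + 9)/33) = 1.
  m_3 = 33*1 - 9 = 24, d_3 = (642 - 24^2)/33 = 66/33 = 2, a_3 = floor((25 + 24)/2) = 24.
  m_4 = 2*24 - 24 = 24, d_4 = (642 - 24^2)/2 = 66/2 = 33, a_4 = floor((25 + 24)/33) = 1.
  m_5 = 33*1 - 24 = 9, d_5 = (642 - 9^2)/33 = 561/33 = 17, a_5 = floor((25 + 9)/17) = 2.
  m_6 = 17*2 - 9 = 25, d_6 = (642 - 25^2)/17 = 17/17 = 1, a_6 = floor((25 + 25)/1) = 50.
  m_7 = 1*50 - 25 = 25, d_7 = (642 - 25^2)/1 = 17/1 = 17: (m_7, d_7) = (m_1, d_1) = (25, 17), so from here the quotients repeat a_1, ..., a_6; the period length is 6.
So sqrt(642) = [25; (2, 1, 24, 1, 2, 50)] with period length k = 6.
k is even, so the fundamental solution of x^2 - 642y^2 = 1 is (p_{k-1}, q_{k-1}) = (p_5, q_5); compute convergents through index 5.
Convergents (p_i = a_i*p_{i-1} + p_{i-2}, q_i = a_i*q_{i-1} + q_{i-2} with p_{-2}=0, p_{-1}=1, q_{-2}=1, q_{-1}=0):
  i=0: a_0=25, p_0 = 25*1 + 0 = 25, q_0 = 25*0 + 1 = 1.
  i=1: a_1=2, p_1 = 2*25 + 1 = 51, q_1 = 2*1 + 0 = 2.
  i=2: a_2=1, p_2 = 1*51 + 25 = 76, q_2 = 1*2 + 1 = 3.
  i=3: a_3=24, p_3 = 24*76 + 51 = 1875, q_3 = 24*3 + 2 = 74.
  i=4: a_4=1, p_4 = 1*1875 + 76 = 1951, q_4 = 1*74 + 3 = 77.
  i=5: a_5=2, p_5 = 2*1951 + 1875 = 5777, q_5 = 2*77 + 74 = 228.
Check: 5777^2 - 642*228^2 = 33373729 - 33373728 = 1, so (x, y) = (5777, 228) solves the equation, and by the theorem it is the least positive solution.

(x, y) = (5777, 228)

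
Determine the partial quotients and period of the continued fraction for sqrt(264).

Write x_i = (sqrt(264) + m_i)/d_i with (m_0, d_0) = (0, 1). a_0 = floor(sqrt(264)) = 16, since 16^2 = 256 <= 264 < 289 = 17^2.
Iterate m_{i+1} = d_i*a_i - m_i, d_{i+1} = (264 - m_{i+1}^2)/d_i, a_{i+1} = floor((a_0 + m_{i+1})/d_{i+1}):
  m_1 = 1*16 - 0 = 16, d_1 = (264 - 16^2)/1 = 8/1 = 8, a_1 = floor((16 + 16)/8) = 4.
  m_2 = 8*4 - 16 = 16, d_2 = (264 - 16^2)/8 = 8/8 = 1, a_2 = floor((16 + 16)/1) = 32.
  m_3 = 1*32 - 16 = 16, d_3 = (264 - 16^2)/1 = 8/1 = 8: (m_3, d_3) = (m_1, d_1) = (16, 8), so from here the quotients repeat a_1, a_2; the period length is 2.
Hence the expansion of sqrt(264) is a_0 = 16 followed by the repeating block 4, 32 (period 2).

[16; (4, 32)]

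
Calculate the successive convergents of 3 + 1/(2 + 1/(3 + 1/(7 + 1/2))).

3/1, 7/2, 24/7, 175/51, 374/109

Using the convergent recurrence p_i = a_i*p_{i-1} + p_{i-2}, q_i = a_i*q_{i-1} + q_{i-2} with p_{-2}=0, p_{-1}=1, q_{-2}=1, q_{-1}=0:
  i=0: a_0=3, p_0 = 3*1 + 0 = 3, q_0 = 3*0 + 1 = 1.
  i=1: a_1=2, p_1 = 2*3 + 1 = 7, q_1 = 2*1 + 0 = 2.
  i=2: a_2=3, p_2 = 3*7 + 3 = 24, q_2 = 3*2 + 1 = 7.
  i=3: a_3=7, p_3 = 7*24 + 7 = 175, q_3 = 7*7 + 2 = 51.
  i=4: a_4=2, p_4 = 2*175 + 24 = 374, q_4 = 2*51 + 7 = 109.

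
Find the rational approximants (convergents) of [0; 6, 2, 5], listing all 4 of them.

0/1, 1/6, 2/13, 11/71

Using the convergent recurrence p_i = a_i*p_{i-1} + p_{i-2}, q_i = a_i*q_{i-1} + q_{i-2} with p_{-2}=0, p_{-1}=1, q_{-2}=1, q_{-1}=0:
  i=0: a_0=0, p_0 = 0*1 + 0 = 0, q_0 = 0*0 + 1 = 1.
  i=1: a_1=6, p_1 = 6*0 + 1 = 1, q_1 = 6*1 + 0 = 6.
  i=2: a_2=2, p_2 = 2*1 + 0 = 2, q_2 = 2*6 + 1 = 13.
  i=3: a_3=5, p_3 = 5*2 + 1 = 11, q_3 = 5*13 + 6 = 71.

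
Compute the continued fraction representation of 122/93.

[1; 3, 4, 1, 5]

Run the Euclidean algorithm on 122 and 93; the successive quotients are the partial quotients a_0, a_1, ... (each step inverts the fractional part left over by the previous one):
  122 = 1*93 + 29, so a_0 = 1.
  93 = 3*29 + 6, so a_1 = 3.
  29 = 4*6 + 5, so a_2 = 4.
  6 = 1*5 + 1, so a_3 = 1.
  5 = 5*1 + 0, so a_4 = 5.
The remainder reaches 0 after 5 divisions, so the expansion has 5 partial quotients, read off in order.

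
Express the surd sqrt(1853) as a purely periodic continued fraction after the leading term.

[43; (21, 1, 1, 21, 86)]

Write x_i = (sqrt(1853) + m_i)/d_i with (m_0, d_0) = (0, 1). a_0 = floor(sqrt(1853)) = 43, since 43^2 = 1849 <= 1853 < 1936 = 44^2.
Iterate m_{i+1} = d_i*a_i - m_i, d_{i+1} = (1853 - m_{i+1}^2)/d_i, a_{i+1} = floor((a_0 + m_{i+1})/d_{i+1}):
  m_1 = 1*43 - 0 = 43, d_1 = (1853 - 43^2)/1 = 4/1 = 4, a_1 = floor((43 + 43)/4) = 21.
  m_2 = 4*21 - 43 = 41, d_2 = (1853 - 41^2)/4 = 172/4 = 43, a_2 = floor((43 + 41)/43) = 1.
  m_3 = 43*1 - 41 = 2, d_3 = (1853 - 2^2)/43 = 1849/43 = 43, a_3 = floor((43 + 2)/43) = 1.
  m_4 = 43*1 - 2 = 41, d_4 = (1853 - 41^2)/43 = 172/43 = 4, a_4 = floor((43 + 41)/4) = 21.
  m_5 = 4*21 - 41 = 43, d_5 = (1853 - 43^2)/4 = 4/4 = 1, a_5 = floor((43 + 43)/1) = 86.
  m_6 = 1*86 - 43 = 43, d_6 = (1853 - 43^2)/1 = 4/1 = 4: (m_6, d_6) = (m_1, d_1) = (43, 4), so from here the quotients repeat a_1, ..., a_5; the period length is 5.
Hence the expansion of sqrt(1853) is a_0 = 43 followed by the repeating block 21, 1, 1, 21, 86 (period 5).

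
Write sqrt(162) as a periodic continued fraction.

Write x_i = (sqrt(162) + m_i)/d_i with (m_0, d_0) = (0, 1). a_0 = floor(sqrt(162)) = 12, since 12^2 = 144 <= 162 < 169 = 13^2.
Iterate m_{i+1} = d_i*a_i - m_i, d_{i+1} = (162 - m_{i+1}^2)/d_i, a_{i+1} = floor((a_0 + m_{i+1})/d_{i+1}):
  m_1 = 1*12 - 0 = 12, d_1 = (162 - 12^2)/1 = 18/1 = 18, a_1 = floor((12 + 12)/18) = 1.
  m_2 = 18*1 - 12 = 6, d_2 = (162 - 6^2)/18 = 126/18 = 7, a_2 = floor((12 + 6)/7) = 2.
  m_3 = 7*2 - 6 = 8, d_3 = (162 - 8^2)/7 = 98/7 = 14, a_3 = floor((12 + 8)/14) = 1.
  m_4 = 14*1 - 8 = 6, d_4 = (162 - 6^2)/14 = 126/14 = 9, a_4 = floor((12 + 6)/9) = 2.
  m_5 = 9*2 - 6 = 12, d_5 = (162 - 12^2)/9 = 18/9 = 2, a_5 = floor((12 + 12)/2) = 12.
  m_6 = 2*12 - 12 = 12, d_6 = (162 - 12^2)/2 = 18/2 = 9, a_6 = floor((12 + 12)/9) = 2.
  m_7 = 9*2 - 12 = 6, d_7 = (162 - 6^2)/9 = 126/9 = 14, a_7 = floor((12 + 6)/14) = 1.
  m_8 = 14*1 - 6 = 8, d_8 = (162 - 8^2)/14 = 98/14 = 7, a_8 = floor((12 + 8)/7) = 2.
  m_9 = 7*2 - 8 = 6, d_9 = (162 - 6^2)/7 = 126/7 = 18, a_9 = floor((12 + 6)/18) = 1.
  m_10 = 18*1 - 6 = 12, d_10 = (162 - 12^2)/18 = 18/18 = 1, a_10 = floor((12 + 12)/1) = 24.
  m_11 = 1*24 - 12 = 12, d_11 = (162 - 12^2)/1 = 18/1 = 18: (m_11, d_11) = (m_1, d_1) = (12, 18), so from here the quotients repeat a_1, ..., a_10; the period length is 10.
Hence the expansion of sqrt(162) is a_0 = 12 followed by the repeating block 1, 2, 1, 2, 12, 2, 1, 2, 1, 24 (period 10).

[12; (1, 2, 1, 2, 12, 2, 1, 2, 1, 24)]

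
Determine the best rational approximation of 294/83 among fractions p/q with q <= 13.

Expand x = 294/83 as a continued fraction with the Euclidean algorithm:
  294 = 3*83 + 45, so a_0 = 3.
  83 = 1*45 + 38, so a_1 = 1.
  45 = 1*38 + 7, so a_2 = 1.
  38 = 5*7 + 3, so a_3 = 5.
  7 = 2*3 + 1, so a_4 = 2.
  3 = 3*1 + 0, so a_5 = 3.
so x = [3; 1, 1, 5, 2, 3].
Convergents (p_i = a_i*p_{i-1} + p_{i-2}, q_i = a_i*q_{i-1} + q_{i-2} with p_{-2}=0, p_{-1}=1, q_{-2}=1, q_{-1}=0), until the denominator exceeds 13:
  i=0: a_0=3, p_0 = 3*1 + 0 = 3, q_0 = 3*0 + 1 = 1.
  i=1: a_1=1, p_1 = 1*3 + 1 = 4, q_1 = 1*1 + 0 = 1.
  i=2: a_2=1, p_2 = 1*4 + 3 = 7, q_2 = 1*1 + 1 = 2.
  i=3: a_3=5, p_3 = 5*7 + 4 = 39, q_3 = 5*2 + 1 = 11.
  i=4: a_4=2, p_4 = 2*39 + 7 = 85, q_4 = 2*11 + 2 = 24.
q_4 = 24 > 13, so the last convergent with denominator <= 13 is p_3/q_3 = 39/11.
The closest fraction with denominator <= 13 is either p_3/q_3 or the intermediate fraction (k*p_3 + p_2)/(k*q_3 + q_2) with the largest k >= 1 whose denominator stays <= 13; these approach x as k grows, and every other convergent or intermediate fraction in range is farther away.
Largest k: floor((13 - q_2)/q_3) = floor((13 - 2)/11) = 1.
That gives (1*39 + 7)/(1*11 + 2) = 46/13.
Compare the errors: |x - 39/11| = |294*11 - 39*83|/(83*11) = 3/913, and |x - 46/13| = |294*13 - 46*83|/(83*13) = 4/1079.
Cross-multiplying, 3*1079 = 3237 < 3652 = 4*913, so 3/913 is smaller: the convergent 39/11 is closer to x than 46/13.

39/11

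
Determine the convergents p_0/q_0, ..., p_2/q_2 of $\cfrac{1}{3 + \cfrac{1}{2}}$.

0/1, 1/3, 2/7

Using the convergent recurrence p_i = a_i*p_{i-1} + p_{i-2}, q_i = a_i*q_{i-1} + q_{i-2} with p_{-2}=0, p_{-1}=1, q_{-2}=1, q_{-1}=0:
  i=0: a_0=0, p_0 = 0*1 + 0 = 0, q_0 = 0*0 + 1 = 1.
  i=1: a_1=3, p_1 = 3*0 + 1 = 1, q_1 = 3*1 + 0 = 3.
  i=2: a_2=2, p_2 = 2*1 + 0 = 2, q_2 = 2*3 + 1 = 7.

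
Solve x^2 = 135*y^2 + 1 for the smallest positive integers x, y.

(x, y) = (244, 21)

First expand sqrt(135) as a continued fraction. With x_i = (sqrt(135) + m_i)/d_i and (m_0, d_0) = (0, 1): a_0 = floor(sqrt(135)) = 11, since 11^2 = 121 <= 135 < 144 = 12^2.
Iterate m_{i+1} = d_i*a_i - m_i, d_{i+1} = (135 - m_{i+1}^2)/d_i, a_{i+1} = floor((a_0 + m_{i+1})/d_{i+1}):
  m_1 = 1*11 - 0 = 11, d_1 = (135 - 11^2)/1 = 14/1 = 14, a_1 = floor((11 + 11)/14) = 1.
  m_2 = 14*1 - 11 = 3, d_2 = (135 - 3^2)/14 = 126/14 = 9, a_2 = floor((11 + 3)/9) = 1.
  m_3 = 9*1 - 3 = 6, d_3 = (135 - 6^2)/9 = 99/9 = 11, a_3 = floor((11 + 6)/11) = 1.
  m_4 = 11*1 - 6 = 5, d_4 = (135 - 5^2)/11 = 110/11 = 10, a_4 = floor((11 + 5)/10) = 1.
  m_5 = 10*1 - 5 = 5, d_5 = (135 - 5^2)/10 = 110/10 = 11, a_5 = floor((11 + 5)/11) = 1.
  m_6 = 11*1 - 5 = 6, d_6 = (135 - 6^2)/11 = 99/11 = 9, a_6 = floor((11 + 6)/9) = 1.
  m_7 = 9*1 - 6 = 3, d_7 = (135 - 3^2)/9 = 126/9 = 14, a_7 = floor((11 + 3)/14) = 1.
  m_8 = 14*1 - 3 = 11, d_8 = (135 - 11^2)/14 = 14/14 = 1, a_8 = floor((11 + 11)/1) = 22.
  m_9 = 1*22 - 11 = 11, d_9 = (135 - 11^2)/1 = 14/1 = 14: (m_9, d_9) = (m_1, d_1) = (11, 14), so from here the quotients repeat a_1, ..., a_8; the period length is 8.
So sqrt(135) = [11; (1, 1, 1, 1, 1, 1, 1, 22)] with period length k = 8.
k is even, so the fundamental solution of x^2 - 135y^2 = 1 is (p_{k-1}, q_{k-1}) = (p_7, q_7); compute convergents through index 7.
Convergents (p_i = a_i*p_{i-1} + p_{i-2}, q_i = a_i*q_{i-1} + q_{i-2} with p_{-2}=0, p_{-1}=1, q_{-2}=1, q_{-1}=0):
  i=0: a_0=11, p_0 = 11*1 + 0 = 11, q_0 = 11*0 + 1 = 1.
  i=1: a_1=1, p_1 = 1*11 + 1 = 12, q_1 = 1*1 + 0 = 1.
  i=2: a_2=1, p_2 = 1*12 + 11 = 23, q_2 = 1*1 + 1 = 2.
  i=3: a_3=1, p_3 = 1*23 + 12 = 35, q_3 = 1*2 + 1 = 3.
  i=4: a_4=1, p_4 = 1*35 + 23 = 58, q_4 = 1*3 + 2 = 5.
  i=5: a_5=1, p_5 = 1*58 + 35 = 93, q_5 = 1*5 + 3 = 8.
  i=6: a_6=1, p_6 = 1*93 + 58 = 151, q_6 = 1*8 + 5 = 13.
  i=7: a_7=1, p_7 = 1*151 + 93 = 244, q_7 = 1*13 + 8 = 21.
Check: 244^2 - 135*21^2 = 59536 - 59535 = 1, so (x, y) = (244, 21) solves the equation, and by the theorem it is the least positive solution.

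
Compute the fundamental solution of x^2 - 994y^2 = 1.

First expand sqrt(994) as a continued fraction. With x_i = (sqrt(994) + m_i)/d_i and (m_0, d_0) = (0, 1): a_0 = floor(sqrt(994)) = 31, since 31^2 = 961 <= 994 < 1024 = 32^2.
Iterate m_{i+1} = d_i*a_i - m_i, d_{i+1} = (994 - m_{i+1}^2)/d_i, a_{i+1} = floor((a_0 + m_{i+1})/d_{i+1}):
  m_1 = 1*31 - 0 = 31, d_1 = (994 - 31^2)/1 = 33/1 = 33, a_1 = floor((31 + 31)/33) = 1.
  m_2 = 33*1 - 31 = 2, d_2 = (994 - 2^2)/33 = 990/33 = 30, a_2 = floor((31 + 2)/30) = 1.
  m_3 = 30*1 - 2 = 28, d_3 = (994 - 28^2)/30 = 210/30 = 7, a_3 = floor((31 + 28)/7) = 8.
  m_4 = 7*8 - 28 = 28, d_4 = (994 - 28^2)/7 = 210/7 = 30, a_4 = floor((31 + 28)/30) = 1.
  m_5 = 30*1 - 28 = 2, d_5 = (994 - 2^2)/30 = 990/30 = 33, a_5 = floor((31 + 2)/33) = 1.
  m_6 = 33*1 - 2 = 31, d_6 = (994 - 31^2)/33 = 33/33 = 1, a_6 = floor((31 + 31)/1) = 62.
  m_7 = 1*62 - 31 = 31, d_7 = (994 - 31^2)/1 = 33/1 = 33: (m_7, d_7) = (m_1, d_1) = (31, 33), so from here the quotients repeat a_1, ..., a_6; the period length is 6.
So sqrt(994) = [31; (1, 1, 8, 1, 1, 62)] with period length k = 6.
k is even, so the fundamental solution of x^2 - 994y^2 = 1 is (p_{k-1}, q_{k-1}) = (p_5, q_5); compute convergents through index 5.
Convergents (p_i = a_i*p_{i-1} + p_{i-2}, q_i = a_i*q_{i-1} + q_{i-2} with p_{-2}=0, p_{-1}=1, q_{-2}=1, q_{-1}=0):
  i=0: a_0=31, p_0 = 31*1 + 0 = 31, q_0 = 31*0 + 1 = 1.
  i=1: a_1=1, p_1 = 1*31 + 1 = 32, q_1 = 1*1 + 0 = 1.
  i=2: a_2=1, p_2 = 1*32 + 31 = 63, q_2 = 1*1 + 1 = 2.
  i=3: a_3=8, p_3 = 8*63 + 32 = 536, q_3 = 8*2 + 1 = 17.
  i=4: a_4=1, p_4 = 1*536 + 63 = 599, q_4 = 1*17 + 2 = 19.
  i=5: a_5=1, p_5 = 1*599 + 536 = 1135, q_5 = 1*19 + 17 = 36.
Check: 1135^2 - 994*36^2 = 1288225 - 1288224 = 1, so (x, y) = (1135, 36) solves the equation, and by the theorem it is the least positive solution.

(x, y) = (1135, 36)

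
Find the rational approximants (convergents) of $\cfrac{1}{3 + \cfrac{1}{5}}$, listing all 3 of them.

0/1, 1/3, 5/16

Using the convergent recurrence p_i = a_i*p_{i-1} + p_{i-2}, q_i = a_i*q_{i-1} + q_{i-2} with p_{-2}=0, p_{-1}=1, q_{-2}=1, q_{-1}=0:
  i=0: a_0=0, p_0 = 0*1 + 0 = 0, q_0 = 0*0 + 1 = 1.
  i=1: a_1=3, p_1 = 3*0 + 1 = 1, q_1 = 3*1 + 0 = 3.
  i=2: a_2=5, p_2 = 5*1 + 0 = 5, q_2 = 5*3 + 1 = 16.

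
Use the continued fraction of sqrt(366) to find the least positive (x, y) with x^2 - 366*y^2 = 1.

(x, y) = (907925, 47458)

First expand sqrt(366) as a continued fraction. With x_i = (sqrt(366) + m_i)/d_i and (m_0, d_0) = (0, 1): a_0 = floor(sqrt(366)) = 19, since 19^2 = 361 <= 366 < 400 = 20^2.
Iterate m_{i+1} = d_i*a_i - m_i, d_{i+1} = (366 - m_{i+1}^2)/d_i, a_{i+1} = floor((a_0 + m_{i+1})/d_{i+1}):
  m_1 = 1*19 - 0 = 19, d_1 = (366 - 19^2)/1 = 5/1 = 5, a_1 = floor((19 + 19)/5) = 7.
  m_2 = 5*7 - 19 = 16, d_2 = (366 - 16^2)/5 = 110/5 = 22, a_2 = floor((19 + 16)/22) = 1.
  m_3 = 22*1 - 16 = 6, d_3 = (366 - 6^2)/22 = 330/22 = 15, a_3 = floor((19 + 6)/15) = 1.
  m_4 = 15*1 - 6 = 9, d_4 = (366 - 9^2)/15 = 285/15 = 19, a_4 = floor((19 + 9)/19) = 1.
  m_5 = 19*1 - 9 = 10, d_5 = (366 - 10^2)/19 = 266/19 = 14, a_5 = floor((19 + 10)/14) = 2.
  m_6 = 14*2 - 10 = 18, d_6 = (366 - 18^2)/14 = 42/14 = 3, a_6 = floor((19 + 18)/3) = 12.
  m_7 = 3*12 - 18 = 18, d_7 = (366 - 18^2)/3 = 42/3 = 14, a_7 = floor((19 + 18)/14) = 2.
  m_8 = 14*2 - 18 = 10, d_8 = (366 - 10^2)/14 = 266/14 = 19, a_8 = floor((19 + 10)/19) = 1.
  m_9 = 19*1 - 10 = 9, d_9 = (366 - 9^2)/19 = 285/19 = 15, a_9 = floor((19 + 9)/15) = 1.
  m_10 = 15*1 - 9 = 6, d_10 = (366 - 6^2)/15 = 330/15 = 22, a_10 = floor((19 + 6)/22) = 1.
  m_11 = 22*1 - 6 = 16, d_11 = (366 - 16^2)/22 = 110/22 = 5, a_11 = floor((19 + 16)/5) = 7.
  m_12 = 5*7 - 16 = 19, d_12 = (366 - 19^2)/5 = 5/5 = 1, a_12 = floor((19 + 19)/1) = 38.
  m_13 = 1*38 - 19 = 19, d_13 = (366 - 19^2)/1 = 5/1 = 5: (m_13, d_13) = (m_1, d_1) = (19, 5), so from here the quotients repeat a_1, ..., a_12; the period length is 12.
So sqrt(366) = [19; (7, 1, 1, 1, 2, 12, 2, 1, 1, 1, 7, 38)] with period length k = 12.
k is even, so the fundamental solution of x^2 - 366y^2 = 1 is (p_{k-1}, q_{k-1}) = (p_11, q_11); compute convergents through index 11.
Convergents (p_i = a_i*p_{i-1} + p_{i-2}, q_i = a_i*q_{i-1} + q_{i-2} with p_{-2}=0, p_{-1}=1, q_{-2}=1, q_{-1}=0):
  i=0: a_0=19, p_0 = 19*1 + 0 = 19, q_0 = 19*0 + 1 = 1.
  i=1: a_1=7, p_1 = 7*19 + 1 = 134, q_1 = 7*1 + 0 = 7.
  i=2: a_2=1, p_2 = 1*134 + 19 = 153, q_2 = 1*7 + 1 = 8.
  i=3: a_3=1, p_3 = 1*153 + 134 = 287, q_3 = 1*8 + 7 = 15.
  i=4: a_4=1, p_4 = 1*287 + 153 = 440, q_4 = 1*15 + 8 = 23.
  i=5: a_5=2, p_5 = 2*440 + 287 = 1167, q_5 = 2*23 + 15 = 61.
  i=6: a_6=12, p_6 = 12*1167 + 440 = 14444, q_6 = 12*61 + 23 = 755.
  i=7: a_7=2, p_7 = 2*14444 + 1167 = 30055, q_7 = 2*755 + 61 = 1571.
  i=8: a_8=1, p_8 = 1*30055 + 14444 = 44499, q_8 = 1*1571 + 755 = 2326.
  i=9: a_9=1, p_9 = 1*44499 + 30055 = 74554, q_9 = 1*2326 + 1571 = 3897.
  i=10: a_10=1, p_10 = 1*74554 + 44499 = 119053, q_10 = 1*3897 + 2326 = 6223.
  i=11: a_11=7, p_11 = 7*119053 + 74554 = 907925, q_11 = 7*6223 + 3897 = 47458.
Check: 907925^2 - 366*47458^2 = 824327805625 - 824327805624 = 1, so (x, y) = (907925, 47458) solves the equation, and by the theorem it is the least positive solution.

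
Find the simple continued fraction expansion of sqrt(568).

[23; (1, 4, 1, 46)]

Write x_i = (sqrt(568) + m_i)/d_i with (m_0, d_0) = (0, 1). a_0 = floor(sqrt(568)) = 23, since 23^2 = 529 <= 568 < 576 = 24^2.
Iterate m_{i+1} = d_i*a_i - m_i, d_{i+1} = (568 - m_{i+1}^2)/d_i, a_{i+1} = floor((a_0 + m_{i+1})/d_{i+1}):
  m_1 = 1*23 - 0 = 23, d_1 = (568 - 23^2)/1 = 39/1 = 39, a_1 = floor((23 + 23)/39) = 1.
  m_2 = 39*1 - 23 = 16, d_2 = (568 - 16^2)/39 = 312/39 = 8, a_2 = floor((23 + 16)/8) = 4.
  m_3 = 8*4 - 16 = 16, d_3 = (568 - 16^2)/8 = 312/8 = 39, a_3 = floor((23 + 16)/39) = 1.
  m_4 = 39*1 - 16 = 23, d_4 = (568 - 23^2)/39 = 39/39 = 1, a_4 = floor((23 + 23)/1) = 46.
  m_5 = 1*46 - 23 = 23, d_5 = (568 - 23^2)/1 = 39/1 = 39: (m_5, d_5) = (m_1, d_1) = (23, 39), so from here the quotients repeat a_1, ..., a_4; the period length is 4.
Hence the expansion of sqrt(568) is a_0 = 23 followed by the repeating block 1, 4, 1, 46 (period 4).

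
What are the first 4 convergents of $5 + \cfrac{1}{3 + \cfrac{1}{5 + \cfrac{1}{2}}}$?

Using the convergent recurrence p_i = a_i*p_{i-1} + p_{i-2}, q_i = a_i*q_{i-1} + q_{i-2} with p_{-2}=0, p_{-1}=1, q_{-2}=1, q_{-1}=0:
  i=0: a_0=5, p_0 = 5*1 + 0 = 5, q_0 = 5*0 + 1 = 1.
  i=1: a_1=3, p_1 = 3*5 + 1 = 16, q_1 = 3*1 + 0 = 3.
  i=2: a_2=5, p_2 = 5*16 + 5 = 85, q_2 = 5*3 + 1 = 16.
  i=3: a_3=2, p_3 = 2*85 + 16 = 186, q_3 = 2*16 + 3 = 35.

5/1, 16/3, 85/16, 186/35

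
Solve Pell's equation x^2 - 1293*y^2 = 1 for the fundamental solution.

(x, y) = (863, 24)

First expand sqrt(1293) as a continued fraction. With x_i = (sqrt(1293) + m_i)/d_i and (m_0, d_0) = (0, 1): a_0 = floor(sqrt(1293)) = 35, since 35^2 = 1225 <= 1293 < 1296 = 36^2.
Iterate m_{i+1} = d_i*a_i - m_i, d_{i+1} = (1293 - m_{i+1}^2)/d_i, a_{i+1} = floor((a_0 + m_{i+1})/d_{i+1}):
  m_1 = 1*35 - 0 = 35, d_1 = (1293 - 35^2)/1 = 68/1 = 68, a_1 = floor((35 + 35)/68) = 1.
  m_2 = 68*1 - 35 = 33, d_2 = (1293 - 33^2)/68 = 204/68 = 3, a_2 = floor((35 + 33)/3) = 22.
  m_3 = 3*22 - 33 = 33, d_3 = (1293 - 33^2)/3 = 204/3 = 68, a_3 = floor((35 + 33)/68) = 1.
  m_4 = 68*1 - 33 = 35, d_4 = (1293 - 35^2)/68 = 68/68 = 1, a_4 = floor((35 + 35)/1) = 70.
  m_5 = 1*70 - 35 = 35, d_5 = (1293 - 35^2)/1 = 68/1 = 68: (m_5, d_5) = (m_1, d_1) = (35, 68), so from here the quotients repeat a_1, ..., a_4; the period length is 4.
So sqrt(1293) = [35; (1, 22, 1, 70)] with period length k = 4.
k is even, so the fundamental solution of x^2 - 1293y^2 = 1 is (p_{k-1}, q_{k-1}) = (p_3, q_3); compute convergents through index 3.
Convergents (p_i = a_i*p_{i-1} + p_{i-2}, q_i = a_i*q_{i-1} + q_{i-2} with p_{-2}=0, p_{-1}=1, q_{-2}=1, q_{-1}=0):
  i=0: a_0=35, p_0 = 35*1 + 0 = 35, q_0 = 35*0 + 1 = 1.
  i=1: a_1=1, p_1 = 1*35 + 1 = 36, q_1 = 1*1 + 0 = 1.
  i=2: a_2=22, p_2 = 22*36 + 35 = 827, q_2 = 22*1 + 1 = 23.
  i=3: a_3=1, p_3 = 1*827 + 36 = 863, q_3 = 1*23 + 1 = 24.
Check: 863^2 - 1293*24^2 = 744769 - 744768 = 1, so (x, y) = (863, 24) solves the equation, and by the theorem it is the least positive solution.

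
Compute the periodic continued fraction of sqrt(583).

[24; (6, 1, 7, 5, 4, 5, 7, 1, 6, 48)]

Write x_i = (sqrt(583) + m_i)/d_i with (m_0, d_0) = (0, 1). a_0 = floor(sqrt(583)) = 24, since 24^2 = 576 <= 583 < 625 = 25^2.
Iterate m_{i+1} = d_i*a_i - m_i, d_{i+1} = (583 - m_{i+1}^2)/d_i, a_{i+1} = floor((a_0 + m_{i+1})/d_{i+1}):
  m_1 = 1*24 - 0 = 24, d_1 = (583 - 24^2)/1 = 7/1 = 7, a_1 = floor((24 + 24)/7) = 6.
  m_2 = 7*6 - 24 = 18, d_2 = (583 - 18^2)/7 = 259/7 = 37, a_2 = floor((24 + 18)/37) = 1.
  m_3 = 37*1 - 18 = 19, d_3 = (583 - 19^2)/37 = 222/37 = 6, a_3 = floor((24 + 19)/6) = 7.
  m_4 = 6*7 - 19 = 23, d_4 = (583 - 23^2)/6 = 54/6 = 9, a_4 = floor((24 + 23)/9) = 5.
  m_5 = 9*5 - 23 = 22, d_5 = (583 - 22^2)/9 = 99/9 = 11, a_5 = floor((24 + 22)/11) = 4.
  m_6 = 11*4 - 22 = 22, d_6 = (583 - 22^2)/11 = 99/11 = 9, a_6 = floor((24 + 22)/9) = 5.
  m_7 = 9*5 - 22 = 23, d_7 = (583 - 23^2)/9 = 54/9 = 6, a_7 = floor((24 + 23)/6) = 7.
  m_8 = 6*7 - 23 = 19, d_8 = (583 - 19^2)/6 = 222/6 = 37, a_8 = floor((24 + 19)/37) = 1.
  m_9 = 37*1 - 19 = 18, d_9 = (583 - 18^2)/37 = 259/37 = 7, a_9 = floor((24 + 18)/7) = 6.
  m_10 = 7*6 - 18 = 24, d_10 = (583 - 24^2)/7 = 7/7 = 1, a_10 = floor((24 + 24)/1) = 48.
  m_11 = 1*48 - 24 = 24, d_11 = (583 - 24^2)/1 = 7/1 = 7: (m_11, d_11) = (m_1, d_1) = (24, 7), so from here the quotients repeat a_1, ..., a_10; the period length is 10.
Hence the expansion of sqrt(583) is a_0 = 24 followed by the repeating block 6, 1, 7, 5, 4, 5, 7, 1, 6, 48 (period 10).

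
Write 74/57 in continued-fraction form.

Run the Euclidean algorithm on 74 and 57; the successive quotients are the partial quotients a_0, a_1, ... (each step inverts the fractional part left over by the previous one):
  74 = 1*57 + 17, so a_0 = 1.
  57 = 3*17 + 6, so a_1 = 3.
  17 = 2*6 + 5, so a_2 = 2.
  6 = 1*5 + 1, so a_3 = 1.
  5 = 5*1 + 0, so a_4 = 5.
The remainder reaches 0 after 5 divisions, so the expansion has 5 partial quotients, read off in order.

[1; 3, 2, 1, 5]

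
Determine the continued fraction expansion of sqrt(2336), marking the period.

[48; (3, 96)]

Write x_i = (sqrt(2336) + m_i)/d_i with (m_0, d_0) = (0, 1). a_0 = floor(sqrt(2336)) = 48, since 48^2 = 2304 <= 2336 < 2401 = 49^2.
Iterate m_{i+1} = d_i*a_i - m_i, d_{i+1} = (2336 - m_{i+1}^2)/d_i, a_{i+1} = floor((a_0 + m_{i+1})/d_{i+1}):
  m_1 = 1*48 - 0 = 48, d_1 = (2336 - 48^2)/1 = 32/1 = 32, a_1 = floor((48 + 48)/32) = 3.
  m_2 = 32*3 - 48 = 48, d_2 = (2336 - 48^2)/32 = 32/32 = 1, a_2 = floor((48 + 48)/1) = 96.
  m_3 = 1*96 - 48 = 48, d_3 = (2336 - 48^2)/1 = 32/1 = 32: (m_3, d_3) = (m_1, d_1) = (48, 32), so from here the quotients repeat a_1, a_2; the period length is 2.
Hence the expansion of sqrt(2336) is a_0 = 48 followed by the repeating block 3, 96 (period 2).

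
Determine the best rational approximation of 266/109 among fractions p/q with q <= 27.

61/25

Expand x = 266/109 as a continued fraction with the Euclidean algorithm:
  266 = 2*109 + 48, so a_0 = 2.
  109 = 2*48 + 13, so a_1 = 2.
  48 = 3*13 + 9, so a_2 = 3.
  13 = 1*9 + 4, so a_3 = 1.
  9 = 2*4 + 1, so a_4 = 2.
  4 = 4*1 + 0, so a_5 = 4.
so x = [2; 2, 3, 1, 2, 4].
Convergents (p_i = a_i*p_{i-1} + p_{i-2}, q_i = a_i*q_{i-1} + q_{i-2} with p_{-2}=0, p_{-1}=1, q_{-2}=1, q_{-1}=0), until the denominator exceeds 27:
  i=0: a_0=2, p_0 = 2*1 + 0 = 2, q_0 = 2*0 + 1 = 1.
  i=1: a_1=2, p_1 = 2*2 + 1 = 5, q_1 = 2*1 + 0 = 2.
  i=2: a_2=3, p_2 = 3*5 + 2 = 17, q_2 = 3*2 + 1 = 7.
  i=3: a_3=1, p_3 = 1*17 + 5 = 22, q_3 = 1*7 + 2 = 9.
  i=4: a_4=2, p_4 = 2*22 + 17 = 61, q_4 = 2*9 + 7 = 25.
  i=5: a_5=4, p_5 = 4*61 + 22 = 266, q_5 = 4*25 + 9 = 109.
q_5 = 109 > 27, so the last convergent with denominator <= 27 is p_4/q_4 = 61/25.
The closest fraction with denominator <= 27 is either p_4/q_4 or the intermediate fraction (k*p_4 + p_3)/(k*q_4 + q_3) with the largest k >= 1 whose denominator stays <= 27; these approach x as k grows, and every other convergent or intermediate fraction in range is farther away.
Largest k: floor((27 - q_3)/q_4) = floor((27 - 9)/25) = 0.
Since k = 0, no intermediate fraction beyond p_4/q_4 has denominator <= 27, so the convergent 61/25 is the closest (its error is |266*25 - 61*109|/(109*25) = 1/2725).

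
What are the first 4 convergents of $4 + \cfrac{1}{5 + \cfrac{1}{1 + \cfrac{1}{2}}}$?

4/1, 21/5, 25/6, 71/17

Using the convergent recurrence p_i = a_i*p_{i-1} + p_{i-2}, q_i = a_i*q_{i-1} + q_{i-2} with p_{-2}=0, p_{-1}=1, q_{-2}=1, q_{-1}=0:
  i=0: a_0=4, p_0 = 4*1 + 0 = 4, q_0 = 4*0 + 1 = 1.
  i=1: a_1=5, p_1 = 5*4 + 1 = 21, q_1 = 5*1 + 0 = 5.
  i=2: a_2=1, p_2 = 1*21 + 4 = 25, q_2 = 1*5 + 1 = 6.
  i=3: a_3=2, p_3 = 2*25 + 21 = 71, q_3 = 2*6 + 5 = 17.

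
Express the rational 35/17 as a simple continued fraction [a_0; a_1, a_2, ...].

[2; 17]

Run the Euclidean algorithm on 35 and 17; the successive quotients are the partial quotients a_0, a_1, ... (each step inverts the fractional part left over by the previous one):
  35 = 2*17 + 1, so a_0 = 2.
  17 = 17*1 + 0, so a_1 = 17.
The remainder reaches 0 after 2 divisions, so the expansion has 2 partial quotients, read off in order.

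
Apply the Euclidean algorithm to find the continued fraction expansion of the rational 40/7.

Run the Euclidean algorithm on 40 and 7; the successive quotients are the partial quotients a_0, a_1, ... (each step inverts the fractional part left over by the previous one):
  40 = 5*7 + 5, so a_0 = 5.
  7 = 1*5 + 2, so a_1 = 1.
  5 = 2*2 + 1, so a_2 = 2.
  2 = 2*1 + 0, so a_3 = 2.
The remainder reaches 0 after 4 divisions, so the expansion has 4 partial quotients, read off in order.

[5; 1, 2, 2]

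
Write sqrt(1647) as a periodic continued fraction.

Write x_i = (sqrt(1647) + m_i)/d_i with (m_0, d_0) = (0, 1). a_0 = floor(sqrt(1647)) = 40, since 40^2 = 1600 <= 1647 < 1681 = 41^2.
Iterate m_{i+1} = d_i*a_i - m_i, d_{i+1} = (1647 - m_{i+1}^2)/d_i, a_{i+1} = floor((a_0 + m_{i+1})/d_{i+1}):
  m_1 = 1*40 - 0 = 40, d_1 = (1647 - 40^2)/1 = 47/1 = 47, a_1 = floor((40 + 40)/47) = 1.
  m_2 = 47*1 - 40 = 7, d_2 = (1647 - 7^2)/47 = 1598/47 = 34, a_2 = floor((40 + 7)/34) = 1.
  m_3 = 34*1 - 7 = 27, d_3 = (1647 - 27^2)/34 = 918/34 = 27, a_3 = floor((40 + 27)/27) = 2.
  m_4 = 27*2 - 27 = 27, d_4 = (1647 - 27^2)/27 = 918/27 = 34, a_4 = floor((40 + 27)/34) = 1.
  m_5 = 34*1 - 27 = 7, d_5 = (1647 - 7^2)/34 = 1598/34 = 47, a_5 = floor((40 + 7)/47) = 1.
  m_6 = 47*1 - 7 = 40, d_6 = (1647 - 40^2)/47 = 47/47 = 1, a_6 = floor((40 + 40)/1) = 80.
  m_7 = 1*80 - 40 = 40, d_7 = (1647 - 40^2)/1 = 47/1 = 47: (m_7, d_7) = (m_1, d_1) = (40, 47), so from here the quotients repeat a_1, ..., a_6; the period length is 6.
Hence the expansion of sqrt(1647) is a_0 = 40 followed by the repeating block 1, 1, 2, 1, 1, 80 (period 6).

[40; (1, 1, 2, 1, 1, 80)]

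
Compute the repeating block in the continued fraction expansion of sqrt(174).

[13; (5, 4, 5, 26)]

Write x_i = (sqrt(174) + m_i)/d_i with (m_0, d_0) = (0, 1). a_0 = floor(sqrt(174)) = 13, since 13^2 = 169 <= 174 < 196 = 14^2.
Iterate m_{i+1} = d_i*a_i - m_i, d_{i+1} = (174 - m_{i+1}^2)/d_i, a_{i+1} = floor((a_0 + m_{i+1})/d_{i+1}):
  m_1 = 1*13 - 0 = 13, d_1 = (174 - 13^2)/1 = 5/1 = 5, a_1 = floor((13 + 13)/5) = 5.
  m_2 = 5*5 - 13 = 12, d_2 = (174 - 12^2)/5 = 30/5 = 6, a_2 = floor((13 + 12)/6) = 4.
  m_3 = 6*4 - 12 = 12, d_3 = (174 - 12^2)/6 = 30/6 = 5, a_3 = floor((13 + 12)/5) = 5.
  m_4 = 5*5 - 12 = 13, d_4 = (174 - 13^2)/5 = 5/5 = 1, a_4 = floor((13 + 13)/1) = 26.
  m_5 = 1*26 - 13 = 13, d_5 = (174 - 13^2)/1 = 5/1 = 5: (m_5, d_5) = (m_1, d_1) = (13, 5), so from here the quotients repeat a_1, ..., a_4; the period length is 4.
Hence the expansion of sqrt(174) is a_0 = 13 followed by the repeating block 5, 4, 5, 26 (period 4).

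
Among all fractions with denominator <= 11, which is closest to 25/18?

Expand x = 25/18 as a continued fraction with the Euclidean algorithm:
  25 = 1*18 + 7, so a_0 = 1.
  18 = 2*7 + 4, so a_1 = 2.
  7 = 1*4 + 3, so a_2 = 1.
  4 = 1*3 + 1, so a_3 = 1.
  3 = 3*1 + 0, so a_4 = 3.
so x = [1; 2, 1, 1, 3].
Convergents (p_i = a_i*p_{i-1} + p_{i-2}, q_i = a_i*q_{i-1} + q_{i-2} with p_{-2}=0, p_{-1}=1, q_{-2}=1, q_{-1}=0), until the denominator exceeds 11:
  i=0: a_0=1, p_0 = 1*1 + 0 = 1, q_0 = 1*0 + 1 = 1.
  i=1: a_1=2, p_1 = 2*1 + 1 = 3, q_1 = 2*1 + 0 = 2.
  i=2: a_2=1, p_2 = 1*3 + 1 = 4, q_2 = 1*2 + 1 = 3.
  i=3: a_3=1, p_3 = 1*4 + 3 = 7, q_3 = 1*3 + 2 = 5.
  i=4: a_4=3, p_4 = 3*7 + 4 = 25, q_4 = 3*5 + 3 = 18.
q_4 = 18 > 11, so the last convergent with denominator <= 11 is p_3/q_3 = 7/5.
The closest fraction with denominator <= 11 is either p_3/q_3 or the intermediate fraction (k*p_3 + p_2)/(k*q_3 + q_2) with the largest k >= 1 whose denominator stays <= 11; these approach x as k grows, and every other convergent or intermediate fraction in range is farther away.
Largest k: floor((11 - q_2)/q_3) = floor((11 - 3)/5) = 1.
That gives (1*7 + 4)/(1*5 + 3) = 11/8.
Compare the errors: |x - 7/5| = |25*5 - 7*18|/(18*5) = 1/90, and |x - 11/8| = |25*8 - 11*18|/(18*8) = 2/144.
Cross-multiplying, 1*144 = 144 < 180 = 2*90, so 1/90 is smaller: the convergent 7/5 is closer to x than 11/8.

7/5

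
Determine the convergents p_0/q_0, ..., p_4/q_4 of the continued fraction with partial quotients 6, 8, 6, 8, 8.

6/1, 49/8, 300/49, 2449/400, 19892/3249

Using the convergent recurrence p_i = a_i*p_{i-1} + p_{i-2}, q_i = a_i*q_{i-1} + q_{i-2} with p_{-2}=0, p_{-1}=1, q_{-2}=1, q_{-1}=0:
  i=0: a_0=6, p_0 = 6*1 + 0 = 6, q_0 = 6*0 + 1 = 1.
  i=1: a_1=8, p_1 = 8*6 + 1 = 49, q_1 = 8*1 + 0 = 8.
  i=2: a_2=6, p_2 = 6*49 + 6 = 300, q_2 = 6*8 + 1 = 49.
  i=3: a_3=8, p_3 = 8*300 + 49 = 2449, q_3 = 8*49 + 8 = 400.
  i=4: a_4=8, p_4 = 8*2449 + 300 = 19892, q_4 = 8*400 + 49 = 3249.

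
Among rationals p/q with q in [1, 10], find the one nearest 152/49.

Expand x = 152/49 as a continued fraction with the Euclidean algorithm:
  152 = 3*49 + 5, so a_0 = 3.
  49 = 9*5 + 4, so a_1 = 9.
  5 = 1*4 + 1, so a_2 = 1.
  4 = 4*1 + 0, so a_3 = 4.
so x = [3; 9, 1, 4].
Convergents (p_i = a_i*p_{i-1} + p_{i-2}, q_i = a_i*q_{i-1} + q_{i-2} with p_{-2}=0, p_{-1}=1, q_{-2}=1, q_{-1}=0), until the denominator exceeds 10:
  i=0: a_0=3, p_0 = 3*1 + 0 = 3, q_0 = 3*0 + 1 = 1.
  i=1: a_1=9, p_1 = 9*3 + 1 = 28, q_1 = 9*1 + 0 = 9.
  i=2: a_2=1, p_2 = 1*28 + 3 = 31, q_2 = 1*9 + 1 = 10.
  i=3: a_3=4, p_3 = 4*31 + 28 = 152, q_3 = 4*10 + 9 = 49.
q_3 = 49 > 10, so the last convergent with denominator <= 10 is p_2/q_2 = 31/10.
The closest fraction with denominator <= 10 is either p_2/q_2 or the intermediate fraction (k*p_2 + p_1)/(k*q_2 + q_1) with the largest k >= 1 whose denominator stays <= 10; these approach x as k grows, and every other convergent or intermediate fraction in range is farther away.
Largest k: floor((10 - q_1)/q_2) = floor((10 - 9)/10) = 0.
Since k = 0, no intermediate fraction beyond p_2/q_2 has denominator <= 10, so the convergent 31/10 is the closest (its error is |152*10 - 31*49|/(49*10) = 1/490).

31/10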